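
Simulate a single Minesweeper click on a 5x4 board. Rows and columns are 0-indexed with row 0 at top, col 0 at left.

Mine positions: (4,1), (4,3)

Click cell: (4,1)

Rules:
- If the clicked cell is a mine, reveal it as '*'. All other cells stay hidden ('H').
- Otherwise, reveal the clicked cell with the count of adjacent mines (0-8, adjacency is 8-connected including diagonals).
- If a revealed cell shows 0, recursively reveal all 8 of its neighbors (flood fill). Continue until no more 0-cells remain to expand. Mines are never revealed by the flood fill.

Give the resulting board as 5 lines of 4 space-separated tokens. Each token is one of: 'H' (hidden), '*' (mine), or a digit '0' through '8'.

H H H H
H H H H
H H H H
H H H H
H * H H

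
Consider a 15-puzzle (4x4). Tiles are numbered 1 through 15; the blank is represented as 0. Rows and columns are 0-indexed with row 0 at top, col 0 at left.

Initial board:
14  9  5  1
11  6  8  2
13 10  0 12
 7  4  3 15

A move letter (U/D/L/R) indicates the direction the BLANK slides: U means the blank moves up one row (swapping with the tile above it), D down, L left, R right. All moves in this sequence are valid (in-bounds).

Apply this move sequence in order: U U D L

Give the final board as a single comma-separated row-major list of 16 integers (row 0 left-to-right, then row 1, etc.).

After move 1 (U):
14  9  5  1
11  6  0  2
13 10  8 12
 7  4  3 15

After move 2 (U):
14  9  0  1
11  6  5  2
13 10  8 12
 7  4  3 15

After move 3 (D):
14  9  5  1
11  6  0  2
13 10  8 12
 7  4  3 15

After move 4 (L):
14  9  5  1
11  0  6  2
13 10  8 12
 7  4  3 15

Answer: 14, 9, 5, 1, 11, 0, 6, 2, 13, 10, 8, 12, 7, 4, 3, 15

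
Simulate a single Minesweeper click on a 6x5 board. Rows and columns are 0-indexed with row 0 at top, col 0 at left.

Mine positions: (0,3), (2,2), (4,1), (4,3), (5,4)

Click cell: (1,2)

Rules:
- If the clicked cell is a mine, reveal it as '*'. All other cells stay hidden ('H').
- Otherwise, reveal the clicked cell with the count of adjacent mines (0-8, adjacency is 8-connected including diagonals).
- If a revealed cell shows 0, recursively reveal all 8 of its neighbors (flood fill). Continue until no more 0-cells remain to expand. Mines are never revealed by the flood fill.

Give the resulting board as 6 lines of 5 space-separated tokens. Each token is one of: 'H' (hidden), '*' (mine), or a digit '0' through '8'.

H H H H H
H H 2 H H
H H H H H
H H H H H
H H H H H
H H H H H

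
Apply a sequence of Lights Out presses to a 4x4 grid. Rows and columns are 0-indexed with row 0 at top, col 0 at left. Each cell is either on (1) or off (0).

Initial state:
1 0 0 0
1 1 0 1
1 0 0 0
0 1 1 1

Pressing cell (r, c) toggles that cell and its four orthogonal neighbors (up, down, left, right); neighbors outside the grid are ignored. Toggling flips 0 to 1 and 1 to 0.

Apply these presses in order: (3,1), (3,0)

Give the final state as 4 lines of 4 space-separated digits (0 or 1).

After press 1 at (3,1):
1 0 0 0
1 1 0 1
1 1 0 0
1 0 0 1

After press 2 at (3,0):
1 0 0 0
1 1 0 1
0 1 0 0
0 1 0 1

Answer: 1 0 0 0
1 1 0 1
0 1 0 0
0 1 0 1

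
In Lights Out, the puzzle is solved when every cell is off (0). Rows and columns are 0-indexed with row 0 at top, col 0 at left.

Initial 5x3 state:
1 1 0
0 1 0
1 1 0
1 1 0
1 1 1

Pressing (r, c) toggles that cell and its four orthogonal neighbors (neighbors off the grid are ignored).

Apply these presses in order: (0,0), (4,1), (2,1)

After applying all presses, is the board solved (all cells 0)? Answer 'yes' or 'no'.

After press 1 at (0,0):
0 0 0
1 1 0
1 1 0
1 1 0
1 1 1

After press 2 at (4,1):
0 0 0
1 1 0
1 1 0
1 0 0
0 0 0

After press 3 at (2,1):
0 0 0
1 0 0
0 0 1
1 1 0
0 0 0

Lights still on: 4

Answer: no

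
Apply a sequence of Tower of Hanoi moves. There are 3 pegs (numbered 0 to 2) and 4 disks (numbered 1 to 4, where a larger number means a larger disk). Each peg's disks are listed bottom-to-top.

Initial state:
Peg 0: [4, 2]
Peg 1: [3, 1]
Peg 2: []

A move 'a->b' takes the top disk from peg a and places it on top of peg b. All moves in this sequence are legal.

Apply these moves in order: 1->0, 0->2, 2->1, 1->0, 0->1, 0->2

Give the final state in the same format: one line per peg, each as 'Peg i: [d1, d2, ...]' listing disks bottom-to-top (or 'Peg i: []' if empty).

After move 1 (1->0):
Peg 0: [4, 2, 1]
Peg 1: [3]
Peg 2: []

After move 2 (0->2):
Peg 0: [4, 2]
Peg 1: [3]
Peg 2: [1]

After move 3 (2->1):
Peg 0: [4, 2]
Peg 1: [3, 1]
Peg 2: []

After move 4 (1->0):
Peg 0: [4, 2, 1]
Peg 1: [3]
Peg 2: []

After move 5 (0->1):
Peg 0: [4, 2]
Peg 1: [3, 1]
Peg 2: []

After move 6 (0->2):
Peg 0: [4]
Peg 1: [3, 1]
Peg 2: [2]

Answer: Peg 0: [4]
Peg 1: [3, 1]
Peg 2: [2]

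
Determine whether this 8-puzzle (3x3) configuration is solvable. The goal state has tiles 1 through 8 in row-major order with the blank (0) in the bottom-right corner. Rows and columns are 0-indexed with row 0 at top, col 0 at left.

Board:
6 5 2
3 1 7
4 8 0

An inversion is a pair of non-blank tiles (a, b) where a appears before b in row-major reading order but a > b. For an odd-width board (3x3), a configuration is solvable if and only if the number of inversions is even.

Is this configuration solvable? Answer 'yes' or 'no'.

Answer: yes

Derivation:
Inversions (pairs i<j in row-major order where tile[i] > tile[j] > 0): 12
12 is even, so the puzzle is solvable.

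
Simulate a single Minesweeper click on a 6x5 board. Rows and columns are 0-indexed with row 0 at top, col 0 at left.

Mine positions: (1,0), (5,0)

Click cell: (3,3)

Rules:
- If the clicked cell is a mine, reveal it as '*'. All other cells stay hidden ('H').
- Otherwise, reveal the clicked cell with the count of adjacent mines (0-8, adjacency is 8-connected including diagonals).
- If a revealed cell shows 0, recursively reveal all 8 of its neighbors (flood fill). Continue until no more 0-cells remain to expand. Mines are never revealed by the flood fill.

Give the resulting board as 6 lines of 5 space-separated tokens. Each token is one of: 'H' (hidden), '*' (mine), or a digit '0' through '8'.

H 1 0 0 0
H 1 0 0 0
1 1 0 0 0
0 0 0 0 0
1 1 0 0 0
H 1 0 0 0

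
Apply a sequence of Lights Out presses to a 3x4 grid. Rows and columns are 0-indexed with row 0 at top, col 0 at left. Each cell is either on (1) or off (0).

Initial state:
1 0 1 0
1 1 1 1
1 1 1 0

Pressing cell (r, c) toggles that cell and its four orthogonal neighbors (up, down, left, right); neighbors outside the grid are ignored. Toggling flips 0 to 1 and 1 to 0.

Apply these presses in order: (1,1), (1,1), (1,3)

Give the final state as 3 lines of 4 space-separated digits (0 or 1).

After press 1 at (1,1):
1 1 1 0
0 0 0 1
1 0 1 0

After press 2 at (1,1):
1 0 1 0
1 1 1 1
1 1 1 0

After press 3 at (1,3):
1 0 1 1
1 1 0 0
1 1 1 1

Answer: 1 0 1 1
1 1 0 0
1 1 1 1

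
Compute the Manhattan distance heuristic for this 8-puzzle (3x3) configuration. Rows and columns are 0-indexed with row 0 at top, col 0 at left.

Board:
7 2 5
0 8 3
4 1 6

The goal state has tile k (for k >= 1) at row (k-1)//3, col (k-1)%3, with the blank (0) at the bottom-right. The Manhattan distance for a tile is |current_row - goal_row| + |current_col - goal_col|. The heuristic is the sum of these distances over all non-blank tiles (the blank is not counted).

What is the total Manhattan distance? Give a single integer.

Tile 7: at (0,0), goal (2,0), distance |0-2|+|0-0| = 2
Tile 2: at (0,1), goal (0,1), distance |0-0|+|1-1| = 0
Tile 5: at (0,2), goal (1,1), distance |0-1|+|2-1| = 2
Tile 8: at (1,1), goal (2,1), distance |1-2|+|1-1| = 1
Tile 3: at (1,2), goal (0,2), distance |1-0|+|2-2| = 1
Tile 4: at (2,0), goal (1,0), distance |2-1|+|0-0| = 1
Tile 1: at (2,1), goal (0,0), distance |2-0|+|1-0| = 3
Tile 6: at (2,2), goal (1,2), distance |2-1|+|2-2| = 1
Sum: 2 + 0 + 2 + 1 + 1 + 1 + 3 + 1 = 11

Answer: 11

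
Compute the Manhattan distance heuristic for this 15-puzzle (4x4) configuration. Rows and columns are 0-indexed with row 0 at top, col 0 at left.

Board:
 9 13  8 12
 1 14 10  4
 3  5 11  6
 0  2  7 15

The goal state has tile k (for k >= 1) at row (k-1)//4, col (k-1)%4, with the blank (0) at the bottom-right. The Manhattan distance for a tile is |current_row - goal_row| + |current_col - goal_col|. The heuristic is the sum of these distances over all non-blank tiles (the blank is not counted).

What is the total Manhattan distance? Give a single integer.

Tile 9: at (0,0), goal (2,0), distance |0-2|+|0-0| = 2
Tile 13: at (0,1), goal (3,0), distance |0-3|+|1-0| = 4
Tile 8: at (0,2), goal (1,3), distance |0-1|+|2-3| = 2
Tile 12: at (0,3), goal (2,3), distance |0-2|+|3-3| = 2
Tile 1: at (1,0), goal (0,0), distance |1-0|+|0-0| = 1
Tile 14: at (1,1), goal (3,1), distance |1-3|+|1-1| = 2
Tile 10: at (1,2), goal (2,1), distance |1-2|+|2-1| = 2
Tile 4: at (1,3), goal (0,3), distance |1-0|+|3-3| = 1
Tile 3: at (2,0), goal (0,2), distance |2-0|+|0-2| = 4
Tile 5: at (2,1), goal (1,0), distance |2-1|+|1-0| = 2
Tile 11: at (2,2), goal (2,2), distance |2-2|+|2-2| = 0
Tile 6: at (2,3), goal (1,1), distance |2-1|+|3-1| = 3
Tile 2: at (3,1), goal (0,1), distance |3-0|+|1-1| = 3
Tile 7: at (3,2), goal (1,2), distance |3-1|+|2-2| = 2
Tile 15: at (3,3), goal (3,2), distance |3-3|+|3-2| = 1
Sum: 2 + 4 + 2 + 2 + 1 + 2 + 2 + 1 + 4 + 2 + 0 + 3 + 3 + 2 + 1 = 31

Answer: 31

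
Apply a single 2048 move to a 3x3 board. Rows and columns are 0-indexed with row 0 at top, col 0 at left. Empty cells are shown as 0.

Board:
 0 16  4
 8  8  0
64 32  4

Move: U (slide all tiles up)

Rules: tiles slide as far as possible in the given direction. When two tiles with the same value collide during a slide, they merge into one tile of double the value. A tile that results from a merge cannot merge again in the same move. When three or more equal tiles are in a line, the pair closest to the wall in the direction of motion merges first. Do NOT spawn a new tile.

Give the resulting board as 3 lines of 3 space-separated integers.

Slide up:
col 0: [0, 8, 64] -> [8, 64, 0]
col 1: [16, 8, 32] -> [16, 8, 32]
col 2: [4, 0, 4] -> [8, 0, 0]

Answer:  8 16  8
64  8  0
 0 32  0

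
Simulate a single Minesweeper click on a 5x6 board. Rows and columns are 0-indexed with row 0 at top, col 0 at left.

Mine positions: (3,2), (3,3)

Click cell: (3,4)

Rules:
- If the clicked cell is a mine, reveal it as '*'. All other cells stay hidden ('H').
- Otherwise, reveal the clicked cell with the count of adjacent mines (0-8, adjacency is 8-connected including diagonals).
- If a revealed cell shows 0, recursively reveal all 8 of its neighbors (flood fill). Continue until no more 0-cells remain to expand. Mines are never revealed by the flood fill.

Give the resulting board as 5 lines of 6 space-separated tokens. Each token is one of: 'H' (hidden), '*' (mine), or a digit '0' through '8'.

H H H H H H
H H H H H H
H H H H H H
H H H H 1 H
H H H H H H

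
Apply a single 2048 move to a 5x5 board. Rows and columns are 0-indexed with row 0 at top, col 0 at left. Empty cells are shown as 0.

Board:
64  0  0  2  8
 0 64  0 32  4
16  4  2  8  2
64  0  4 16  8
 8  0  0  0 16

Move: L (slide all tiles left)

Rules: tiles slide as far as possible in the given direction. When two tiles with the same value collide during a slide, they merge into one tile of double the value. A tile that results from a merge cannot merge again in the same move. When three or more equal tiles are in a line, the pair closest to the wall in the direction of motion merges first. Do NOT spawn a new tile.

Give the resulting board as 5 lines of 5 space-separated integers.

Answer: 64  2  8  0  0
64 32  4  0  0
16  4  2  8  2
64  4 16  8  0
 8 16  0  0  0

Derivation:
Slide left:
row 0: [64, 0, 0, 2, 8] -> [64, 2, 8, 0, 0]
row 1: [0, 64, 0, 32, 4] -> [64, 32, 4, 0, 0]
row 2: [16, 4, 2, 8, 2] -> [16, 4, 2, 8, 2]
row 3: [64, 0, 4, 16, 8] -> [64, 4, 16, 8, 0]
row 4: [8, 0, 0, 0, 16] -> [8, 16, 0, 0, 0]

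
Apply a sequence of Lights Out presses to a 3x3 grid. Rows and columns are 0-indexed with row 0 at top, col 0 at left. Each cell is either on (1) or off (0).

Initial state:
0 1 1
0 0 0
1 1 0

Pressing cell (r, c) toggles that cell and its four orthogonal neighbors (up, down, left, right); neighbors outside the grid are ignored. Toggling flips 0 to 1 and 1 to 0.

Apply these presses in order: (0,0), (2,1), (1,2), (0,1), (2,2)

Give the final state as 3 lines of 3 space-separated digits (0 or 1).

After press 1 at (0,0):
1 0 1
1 0 0
1 1 0

After press 2 at (2,1):
1 0 1
1 1 0
0 0 1

After press 3 at (1,2):
1 0 0
1 0 1
0 0 0

After press 4 at (0,1):
0 1 1
1 1 1
0 0 0

After press 5 at (2,2):
0 1 1
1 1 0
0 1 1

Answer: 0 1 1
1 1 0
0 1 1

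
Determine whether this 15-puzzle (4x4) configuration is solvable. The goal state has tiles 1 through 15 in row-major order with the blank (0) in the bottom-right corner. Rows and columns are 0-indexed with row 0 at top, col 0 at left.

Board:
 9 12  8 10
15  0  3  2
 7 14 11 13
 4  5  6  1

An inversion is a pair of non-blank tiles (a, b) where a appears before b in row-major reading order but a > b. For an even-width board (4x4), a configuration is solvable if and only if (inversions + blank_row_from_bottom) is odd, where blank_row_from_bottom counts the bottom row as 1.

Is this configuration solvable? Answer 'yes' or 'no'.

Answer: yes

Derivation:
Inversions: 66
Blank is in row 1 (0-indexed from top), which is row 3 counting from the bottom (bottom = 1).
66 + 3 = 69, which is odd, so the puzzle is solvable.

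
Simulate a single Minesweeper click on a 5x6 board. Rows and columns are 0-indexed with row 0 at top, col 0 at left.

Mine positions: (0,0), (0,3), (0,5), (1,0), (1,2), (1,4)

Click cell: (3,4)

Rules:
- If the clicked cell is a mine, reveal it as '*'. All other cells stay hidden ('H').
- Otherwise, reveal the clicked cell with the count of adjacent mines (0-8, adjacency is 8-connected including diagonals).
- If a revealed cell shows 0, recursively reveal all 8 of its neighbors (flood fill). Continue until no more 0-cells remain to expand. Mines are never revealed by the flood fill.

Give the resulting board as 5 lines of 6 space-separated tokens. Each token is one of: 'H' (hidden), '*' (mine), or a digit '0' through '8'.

H H H H H H
H H H H H H
1 2 1 2 1 1
0 0 0 0 0 0
0 0 0 0 0 0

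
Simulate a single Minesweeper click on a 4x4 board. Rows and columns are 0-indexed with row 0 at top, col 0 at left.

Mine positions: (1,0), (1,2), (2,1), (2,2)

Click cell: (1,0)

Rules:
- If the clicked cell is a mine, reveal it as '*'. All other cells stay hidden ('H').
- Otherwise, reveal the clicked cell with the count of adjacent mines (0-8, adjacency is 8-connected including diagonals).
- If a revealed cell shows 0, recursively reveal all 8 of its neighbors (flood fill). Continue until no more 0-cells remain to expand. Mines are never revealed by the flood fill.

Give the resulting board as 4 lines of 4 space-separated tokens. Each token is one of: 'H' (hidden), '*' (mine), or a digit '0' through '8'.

H H H H
* H H H
H H H H
H H H H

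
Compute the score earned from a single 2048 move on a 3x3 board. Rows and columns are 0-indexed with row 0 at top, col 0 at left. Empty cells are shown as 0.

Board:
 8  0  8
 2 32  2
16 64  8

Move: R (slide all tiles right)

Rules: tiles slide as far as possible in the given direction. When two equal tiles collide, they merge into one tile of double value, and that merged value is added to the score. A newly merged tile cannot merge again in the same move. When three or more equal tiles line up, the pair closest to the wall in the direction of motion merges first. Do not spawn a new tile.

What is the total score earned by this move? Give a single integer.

Slide right:
row 0: [8, 0, 8] -> [0, 0, 16]  score +16 (running 16)
row 1: [2, 32, 2] -> [2, 32, 2]  score +0 (running 16)
row 2: [16, 64, 8] -> [16, 64, 8]  score +0 (running 16)
Board after move:
 0  0 16
 2 32  2
16 64  8

Answer: 16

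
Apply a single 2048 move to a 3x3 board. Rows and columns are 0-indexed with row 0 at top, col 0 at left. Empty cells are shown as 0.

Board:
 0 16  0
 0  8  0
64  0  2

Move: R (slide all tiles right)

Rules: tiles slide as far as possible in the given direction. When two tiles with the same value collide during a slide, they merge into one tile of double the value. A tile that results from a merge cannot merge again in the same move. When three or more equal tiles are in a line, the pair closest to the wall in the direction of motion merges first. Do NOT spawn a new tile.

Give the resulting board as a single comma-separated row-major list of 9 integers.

Slide right:
row 0: [0, 16, 0] -> [0, 0, 16]
row 1: [0, 8, 0] -> [0, 0, 8]
row 2: [64, 0, 2] -> [0, 64, 2]

Answer: 0, 0, 16, 0, 0, 8, 0, 64, 2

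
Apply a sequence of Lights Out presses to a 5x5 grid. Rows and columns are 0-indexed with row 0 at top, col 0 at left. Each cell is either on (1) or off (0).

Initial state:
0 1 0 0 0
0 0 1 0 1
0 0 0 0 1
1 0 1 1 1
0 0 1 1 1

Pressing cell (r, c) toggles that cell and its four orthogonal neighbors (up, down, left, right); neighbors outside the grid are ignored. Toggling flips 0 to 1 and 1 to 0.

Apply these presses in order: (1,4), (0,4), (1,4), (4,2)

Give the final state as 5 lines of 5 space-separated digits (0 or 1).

After press 1 at (1,4):
0 1 0 0 1
0 0 1 1 0
0 0 0 0 0
1 0 1 1 1
0 0 1 1 1

After press 2 at (0,4):
0 1 0 1 0
0 0 1 1 1
0 0 0 0 0
1 0 1 1 1
0 0 1 1 1

After press 3 at (1,4):
0 1 0 1 1
0 0 1 0 0
0 0 0 0 1
1 0 1 1 1
0 0 1 1 1

After press 4 at (4,2):
0 1 0 1 1
0 0 1 0 0
0 0 0 0 1
1 0 0 1 1
0 1 0 0 1

Answer: 0 1 0 1 1
0 0 1 0 0
0 0 0 0 1
1 0 0 1 1
0 1 0 0 1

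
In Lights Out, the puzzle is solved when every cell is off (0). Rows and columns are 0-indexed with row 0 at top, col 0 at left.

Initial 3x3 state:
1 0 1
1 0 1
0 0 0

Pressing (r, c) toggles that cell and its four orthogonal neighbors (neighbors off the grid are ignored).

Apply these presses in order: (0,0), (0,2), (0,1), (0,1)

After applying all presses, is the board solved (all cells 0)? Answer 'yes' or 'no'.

After press 1 at (0,0):
0 1 1
0 0 1
0 0 0

After press 2 at (0,2):
0 0 0
0 0 0
0 0 0

After press 3 at (0,1):
1 1 1
0 1 0
0 0 0

After press 4 at (0,1):
0 0 0
0 0 0
0 0 0

Lights still on: 0

Answer: yes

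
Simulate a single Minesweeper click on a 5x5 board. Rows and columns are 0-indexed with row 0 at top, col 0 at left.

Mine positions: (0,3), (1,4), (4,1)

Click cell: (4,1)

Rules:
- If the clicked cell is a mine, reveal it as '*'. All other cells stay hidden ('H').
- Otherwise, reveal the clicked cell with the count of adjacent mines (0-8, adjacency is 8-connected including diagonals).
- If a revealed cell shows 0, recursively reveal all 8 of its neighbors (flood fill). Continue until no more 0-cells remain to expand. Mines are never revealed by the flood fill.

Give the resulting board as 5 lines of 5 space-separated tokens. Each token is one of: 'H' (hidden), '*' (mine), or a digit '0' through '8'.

H H H H H
H H H H H
H H H H H
H H H H H
H * H H H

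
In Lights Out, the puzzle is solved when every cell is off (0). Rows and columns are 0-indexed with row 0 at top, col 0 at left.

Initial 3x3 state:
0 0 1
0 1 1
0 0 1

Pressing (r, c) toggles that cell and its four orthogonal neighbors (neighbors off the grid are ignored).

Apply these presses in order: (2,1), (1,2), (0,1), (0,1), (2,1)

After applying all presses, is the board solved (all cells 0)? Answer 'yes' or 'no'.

After press 1 at (2,1):
0 0 1
0 0 1
1 1 0

After press 2 at (1,2):
0 0 0
0 1 0
1 1 1

After press 3 at (0,1):
1 1 1
0 0 0
1 1 1

After press 4 at (0,1):
0 0 0
0 1 0
1 1 1

After press 5 at (2,1):
0 0 0
0 0 0
0 0 0

Lights still on: 0

Answer: yes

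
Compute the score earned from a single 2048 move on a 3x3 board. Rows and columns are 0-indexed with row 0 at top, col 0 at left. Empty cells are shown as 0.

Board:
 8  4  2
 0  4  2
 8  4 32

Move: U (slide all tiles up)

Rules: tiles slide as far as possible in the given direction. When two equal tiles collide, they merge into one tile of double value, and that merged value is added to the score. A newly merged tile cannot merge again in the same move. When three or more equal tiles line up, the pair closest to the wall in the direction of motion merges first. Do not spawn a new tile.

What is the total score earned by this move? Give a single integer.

Slide up:
col 0: [8, 0, 8] -> [16, 0, 0]  score +16 (running 16)
col 1: [4, 4, 4] -> [8, 4, 0]  score +8 (running 24)
col 2: [2, 2, 32] -> [4, 32, 0]  score +4 (running 28)
Board after move:
16  8  4
 0  4 32
 0  0  0

Answer: 28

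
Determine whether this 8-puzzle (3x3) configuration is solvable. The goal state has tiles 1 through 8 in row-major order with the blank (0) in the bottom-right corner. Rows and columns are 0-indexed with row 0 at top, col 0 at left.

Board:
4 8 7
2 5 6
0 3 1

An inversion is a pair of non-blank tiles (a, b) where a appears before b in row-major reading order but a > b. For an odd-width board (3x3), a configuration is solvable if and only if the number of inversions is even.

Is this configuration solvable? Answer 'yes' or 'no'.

Inversions (pairs i<j in row-major order where tile[i] > tile[j] > 0): 20
20 is even, so the puzzle is solvable.

Answer: yes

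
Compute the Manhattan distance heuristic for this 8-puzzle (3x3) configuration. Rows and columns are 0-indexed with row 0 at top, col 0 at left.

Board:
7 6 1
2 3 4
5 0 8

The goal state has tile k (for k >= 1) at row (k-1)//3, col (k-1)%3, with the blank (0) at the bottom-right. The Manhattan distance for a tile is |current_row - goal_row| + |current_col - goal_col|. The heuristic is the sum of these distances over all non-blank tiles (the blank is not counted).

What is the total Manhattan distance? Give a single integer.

Tile 7: at (0,0), goal (2,0), distance |0-2|+|0-0| = 2
Tile 6: at (0,1), goal (1,2), distance |0-1|+|1-2| = 2
Tile 1: at (0,2), goal (0,0), distance |0-0|+|2-0| = 2
Tile 2: at (1,0), goal (0,1), distance |1-0|+|0-1| = 2
Tile 3: at (1,1), goal (0,2), distance |1-0|+|1-2| = 2
Tile 4: at (1,2), goal (1,0), distance |1-1|+|2-0| = 2
Tile 5: at (2,0), goal (1,1), distance |2-1|+|0-1| = 2
Tile 8: at (2,2), goal (2,1), distance |2-2|+|2-1| = 1
Sum: 2 + 2 + 2 + 2 + 2 + 2 + 2 + 1 = 15

Answer: 15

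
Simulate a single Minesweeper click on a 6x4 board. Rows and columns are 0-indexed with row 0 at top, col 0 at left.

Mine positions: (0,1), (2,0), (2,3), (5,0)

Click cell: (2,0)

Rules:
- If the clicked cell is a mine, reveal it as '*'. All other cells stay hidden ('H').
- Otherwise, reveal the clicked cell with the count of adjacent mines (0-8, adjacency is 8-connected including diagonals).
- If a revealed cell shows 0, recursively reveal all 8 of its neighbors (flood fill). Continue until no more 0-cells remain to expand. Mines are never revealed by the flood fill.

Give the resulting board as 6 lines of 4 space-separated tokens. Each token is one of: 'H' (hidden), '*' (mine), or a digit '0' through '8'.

H H H H
H H H H
* H H H
H H H H
H H H H
H H H H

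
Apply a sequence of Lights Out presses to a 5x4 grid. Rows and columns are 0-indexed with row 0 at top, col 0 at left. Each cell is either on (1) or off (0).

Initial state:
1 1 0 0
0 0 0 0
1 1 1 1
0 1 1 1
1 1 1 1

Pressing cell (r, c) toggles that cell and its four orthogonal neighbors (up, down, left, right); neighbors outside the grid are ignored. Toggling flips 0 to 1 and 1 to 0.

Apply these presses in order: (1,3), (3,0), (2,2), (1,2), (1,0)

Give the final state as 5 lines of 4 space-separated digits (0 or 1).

Answer: 0 1 1 1
1 0 1 0
1 0 1 1
1 0 0 1
0 1 1 1

Derivation:
After press 1 at (1,3):
1 1 0 1
0 0 1 1
1 1 1 0
0 1 1 1
1 1 1 1

After press 2 at (3,0):
1 1 0 1
0 0 1 1
0 1 1 0
1 0 1 1
0 1 1 1

After press 3 at (2,2):
1 1 0 1
0 0 0 1
0 0 0 1
1 0 0 1
0 1 1 1

After press 4 at (1,2):
1 1 1 1
0 1 1 0
0 0 1 1
1 0 0 1
0 1 1 1

After press 5 at (1,0):
0 1 1 1
1 0 1 0
1 0 1 1
1 0 0 1
0 1 1 1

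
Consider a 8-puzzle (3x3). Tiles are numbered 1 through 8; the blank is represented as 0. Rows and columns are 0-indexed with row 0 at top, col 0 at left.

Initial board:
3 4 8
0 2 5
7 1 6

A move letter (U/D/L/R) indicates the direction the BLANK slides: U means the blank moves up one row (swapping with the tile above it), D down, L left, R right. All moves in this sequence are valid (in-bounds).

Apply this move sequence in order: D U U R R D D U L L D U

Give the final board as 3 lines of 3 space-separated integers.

Answer: 4 8 5
0 3 2
7 1 6

Derivation:
After move 1 (D):
3 4 8
7 2 5
0 1 6

After move 2 (U):
3 4 8
0 2 5
7 1 6

After move 3 (U):
0 4 8
3 2 5
7 1 6

After move 4 (R):
4 0 8
3 2 5
7 1 6

After move 5 (R):
4 8 0
3 2 5
7 1 6

After move 6 (D):
4 8 5
3 2 0
7 1 6

After move 7 (D):
4 8 5
3 2 6
7 1 0

After move 8 (U):
4 8 5
3 2 0
7 1 6

After move 9 (L):
4 8 5
3 0 2
7 1 6

After move 10 (L):
4 8 5
0 3 2
7 1 6

After move 11 (D):
4 8 5
7 3 2
0 1 6

After move 12 (U):
4 8 5
0 3 2
7 1 6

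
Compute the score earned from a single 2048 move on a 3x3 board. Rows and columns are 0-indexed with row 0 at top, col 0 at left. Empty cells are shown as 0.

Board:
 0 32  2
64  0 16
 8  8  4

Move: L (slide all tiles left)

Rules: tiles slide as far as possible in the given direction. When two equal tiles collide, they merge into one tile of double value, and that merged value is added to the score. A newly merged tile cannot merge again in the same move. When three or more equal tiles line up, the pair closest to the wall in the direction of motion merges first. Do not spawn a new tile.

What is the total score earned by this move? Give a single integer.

Slide left:
row 0: [0, 32, 2] -> [32, 2, 0]  score +0 (running 0)
row 1: [64, 0, 16] -> [64, 16, 0]  score +0 (running 0)
row 2: [8, 8, 4] -> [16, 4, 0]  score +16 (running 16)
Board after move:
32  2  0
64 16  0
16  4  0

Answer: 16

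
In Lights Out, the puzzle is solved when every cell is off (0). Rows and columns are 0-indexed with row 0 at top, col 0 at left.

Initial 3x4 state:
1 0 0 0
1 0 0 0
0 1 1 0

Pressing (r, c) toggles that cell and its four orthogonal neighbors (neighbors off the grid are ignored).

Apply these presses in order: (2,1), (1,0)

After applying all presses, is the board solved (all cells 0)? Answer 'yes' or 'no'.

After press 1 at (2,1):
1 0 0 0
1 1 0 0
1 0 0 0

After press 2 at (1,0):
0 0 0 0
0 0 0 0
0 0 0 0

Lights still on: 0

Answer: yes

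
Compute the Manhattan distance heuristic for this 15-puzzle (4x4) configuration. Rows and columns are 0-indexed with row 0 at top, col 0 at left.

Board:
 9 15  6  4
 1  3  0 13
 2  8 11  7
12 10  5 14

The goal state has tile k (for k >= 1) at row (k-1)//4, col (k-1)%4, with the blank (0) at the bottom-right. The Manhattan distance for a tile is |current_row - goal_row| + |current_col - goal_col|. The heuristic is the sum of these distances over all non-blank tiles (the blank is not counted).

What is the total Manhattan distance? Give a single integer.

Answer: 35

Derivation:
Tile 9: at (0,0), goal (2,0), distance |0-2|+|0-0| = 2
Tile 15: at (0,1), goal (3,2), distance |0-3|+|1-2| = 4
Tile 6: at (0,2), goal (1,1), distance |0-1|+|2-1| = 2
Tile 4: at (0,3), goal (0,3), distance |0-0|+|3-3| = 0
Tile 1: at (1,0), goal (0,0), distance |1-0|+|0-0| = 1
Tile 3: at (1,1), goal (0,2), distance |1-0|+|1-2| = 2
Tile 13: at (1,3), goal (3,0), distance |1-3|+|3-0| = 5
Tile 2: at (2,0), goal (0,1), distance |2-0|+|0-1| = 3
Tile 8: at (2,1), goal (1,3), distance |2-1|+|1-3| = 3
Tile 11: at (2,2), goal (2,2), distance |2-2|+|2-2| = 0
Tile 7: at (2,3), goal (1,2), distance |2-1|+|3-2| = 2
Tile 12: at (3,0), goal (2,3), distance |3-2|+|0-3| = 4
Tile 10: at (3,1), goal (2,1), distance |3-2|+|1-1| = 1
Tile 5: at (3,2), goal (1,0), distance |3-1|+|2-0| = 4
Tile 14: at (3,3), goal (3,1), distance |3-3|+|3-1| = 2
Sum: 2 + 4 + 2 + 0 + 1 + 2 + 5 + 3 + 3 + 0 + 2 + 4 + 1 + 4 + 2 = 35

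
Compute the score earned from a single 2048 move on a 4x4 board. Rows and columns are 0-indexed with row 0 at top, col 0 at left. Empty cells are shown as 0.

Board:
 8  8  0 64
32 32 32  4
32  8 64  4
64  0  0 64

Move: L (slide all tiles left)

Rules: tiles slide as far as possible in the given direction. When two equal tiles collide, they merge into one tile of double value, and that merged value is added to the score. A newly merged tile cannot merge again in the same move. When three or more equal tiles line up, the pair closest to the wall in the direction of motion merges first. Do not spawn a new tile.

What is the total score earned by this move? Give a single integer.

Slide left:
row 0: [8, 8, 0, 64] -> [16, 64, 0, 0]  score +16 (running 16)
row 1: [32, 32, 32, 4] -> [64, 32, 4, 0]  score +64 (running 80)
row 2: [32, 8, 64, 4] -> [32, 8, 64, 4]  score +0 (running 80)
row 3: [64, 0, 0, 64] -> [128, 0, 0, 0]  score +128 (running 208)
Board after move:
 16  64   0   0
 64  32   4   0
 32   8  64   4
128   0   0   0

Answer: 208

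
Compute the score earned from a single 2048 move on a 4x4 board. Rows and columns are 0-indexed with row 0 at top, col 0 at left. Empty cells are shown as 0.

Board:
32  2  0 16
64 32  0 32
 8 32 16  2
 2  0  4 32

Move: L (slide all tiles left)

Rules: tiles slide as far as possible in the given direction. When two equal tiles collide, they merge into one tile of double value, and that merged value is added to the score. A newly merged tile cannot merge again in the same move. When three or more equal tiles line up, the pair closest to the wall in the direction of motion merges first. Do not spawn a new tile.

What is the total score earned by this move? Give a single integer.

Answer: 64

Derivation:
Slide left:
row 0: [32, 2, 0, 16] -> [32, 2, 16, 0]  score +0 (running 0)
row 1: [64, 32, 0, 32] -> [64, 64, 0, 0]  score +64 (running 64)
row 2: [8, 32, 16, 2] -> [8, 32, 16, 2]  score +0 (running 64)
row 3: [2, 0, 4, 32] -> [2, 4, 32, 0]  score +0 (running 64)
Board after move:
32  2 16  0
64 64  0  0
 8 32 16  2
 2  4 32  0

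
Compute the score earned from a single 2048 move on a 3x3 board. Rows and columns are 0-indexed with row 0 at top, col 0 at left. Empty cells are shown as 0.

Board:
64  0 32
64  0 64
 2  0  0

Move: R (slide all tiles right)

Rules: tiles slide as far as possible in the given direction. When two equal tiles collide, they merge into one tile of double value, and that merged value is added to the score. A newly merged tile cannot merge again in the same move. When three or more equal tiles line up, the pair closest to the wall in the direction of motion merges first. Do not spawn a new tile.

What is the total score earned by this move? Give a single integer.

Slide right:
row 0: [64, 0, 32] -> [0, 64, 32]  score +0 (running 0)
row 1: [64, 0, 64] -> [0, 0, 128]  score +128 (running 128)
row 2: [2, 0, 0] -> [0, 0, 2]  score +0 (running 128)
Board after move:
  0  64  32
  0   0 128
  0   0   2

Answer: 128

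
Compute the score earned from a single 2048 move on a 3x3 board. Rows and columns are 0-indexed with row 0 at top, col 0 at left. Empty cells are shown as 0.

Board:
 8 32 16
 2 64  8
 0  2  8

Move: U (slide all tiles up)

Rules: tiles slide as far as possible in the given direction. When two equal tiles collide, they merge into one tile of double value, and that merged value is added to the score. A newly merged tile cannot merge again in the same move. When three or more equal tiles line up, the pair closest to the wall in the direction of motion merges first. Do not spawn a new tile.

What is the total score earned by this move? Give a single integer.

Slide up:
col 0: [8, 2, 0] -> [8, 2, 0]  score +0 (running 0)
col 1: [32, 64, 2] -> [32, 64, 2]  score +0 (running 0)
col 2: [16, 8, 8] -> [16, 16, 0]  score +16 (running 16)
Board after move:
 8 32 16
 2 64 16
 0  2  0

Answer: 16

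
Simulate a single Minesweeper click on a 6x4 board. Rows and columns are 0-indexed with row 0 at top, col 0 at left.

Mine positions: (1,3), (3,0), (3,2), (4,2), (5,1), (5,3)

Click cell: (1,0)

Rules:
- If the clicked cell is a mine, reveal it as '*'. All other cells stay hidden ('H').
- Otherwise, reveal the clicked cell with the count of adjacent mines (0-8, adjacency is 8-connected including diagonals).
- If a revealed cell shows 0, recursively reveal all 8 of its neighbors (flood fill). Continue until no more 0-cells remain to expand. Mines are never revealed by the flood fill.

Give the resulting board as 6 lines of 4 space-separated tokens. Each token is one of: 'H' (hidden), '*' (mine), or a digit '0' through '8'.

0 0 1 H
0 0 1 H
1 2 2 H
H H H H
H H H H
H H H H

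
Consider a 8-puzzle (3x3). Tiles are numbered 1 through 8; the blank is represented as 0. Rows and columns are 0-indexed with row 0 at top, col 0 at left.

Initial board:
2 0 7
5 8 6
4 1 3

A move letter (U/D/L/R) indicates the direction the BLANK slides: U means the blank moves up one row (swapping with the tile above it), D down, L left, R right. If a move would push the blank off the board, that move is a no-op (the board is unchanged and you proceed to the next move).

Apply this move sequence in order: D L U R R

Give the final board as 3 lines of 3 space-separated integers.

Answer: 8 7 0
2 5 6
4 1 3

Derivation:
After move 1 (D):
2 8 7
5 0 6
4 1 3

After move 2 (L):
2 8 7
0 5 6
4 1 3

After move 3 (U):
0 8 7
2 5 6
4 1 3

After move 4 (R):
8 0 7
2 5 6
4 1 3

After move 5 (R):
8 7 0
2 5 6
4 1 3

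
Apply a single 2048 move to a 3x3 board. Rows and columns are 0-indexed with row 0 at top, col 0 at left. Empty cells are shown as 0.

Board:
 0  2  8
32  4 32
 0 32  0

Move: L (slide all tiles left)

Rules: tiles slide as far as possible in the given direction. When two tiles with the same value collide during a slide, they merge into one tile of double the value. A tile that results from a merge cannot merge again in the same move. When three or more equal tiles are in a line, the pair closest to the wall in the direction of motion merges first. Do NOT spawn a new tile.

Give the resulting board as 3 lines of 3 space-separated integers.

Slide left:
row 0: [0, 2, 8] -> [2, 8, 0]
row 1: [32, 4, 32] -> [32, 4, 32]
row 2: [0, 32, 0] -> [32, 0, 0]

Answer:  2  8  0
32  4 32
32  0  0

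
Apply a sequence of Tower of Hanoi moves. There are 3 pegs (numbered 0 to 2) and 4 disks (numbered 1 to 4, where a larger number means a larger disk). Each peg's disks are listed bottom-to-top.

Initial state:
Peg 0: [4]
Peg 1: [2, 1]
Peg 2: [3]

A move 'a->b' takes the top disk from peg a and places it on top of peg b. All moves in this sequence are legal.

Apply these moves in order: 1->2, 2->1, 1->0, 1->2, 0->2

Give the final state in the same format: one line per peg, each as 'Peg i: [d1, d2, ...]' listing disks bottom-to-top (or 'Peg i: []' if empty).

After move 1 (1->2):
Peg 0: [4]
Peg 1: [2]
Peg 2: [3, 1]

After move 2 (2->1):
Peg 0: [4]
Peg 1: [2, 1]
Peg 2: [3]

After move 3 (1->0):
Peg 0: [4, 1]
Peg 1: [2]
Peg 2: [3]

After move 4 (1->2):
Peg 0: [4, 1]
Peg 1: []
Peg 2: [3, 2]

After move 5 (0->2):
Peg 0: [4]
Peg 1: []
Peg 2: [3, 2, 1]

Answer: Peg 0: [4]
Peg 1: []
Peg 2: [3, 2, 1]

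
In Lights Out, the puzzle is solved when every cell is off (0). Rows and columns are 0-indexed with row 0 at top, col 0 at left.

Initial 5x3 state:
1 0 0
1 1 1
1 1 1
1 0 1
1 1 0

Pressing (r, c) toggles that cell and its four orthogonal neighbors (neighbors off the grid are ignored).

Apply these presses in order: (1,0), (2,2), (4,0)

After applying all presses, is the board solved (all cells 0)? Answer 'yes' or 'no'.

After press 1 at (1,0):
0 0 0
0 0 1
0 1 1
1 0 1
1 1 0

After press 2 at (2,2):
0 0 0
0 0 0
0 0 0
1 0 0
1 1 0

After press 3 at (4,0):
0 0 0
0 0 0
0 0 0
0 0 0
0 0 0

Lights still on: 0

Answer: yes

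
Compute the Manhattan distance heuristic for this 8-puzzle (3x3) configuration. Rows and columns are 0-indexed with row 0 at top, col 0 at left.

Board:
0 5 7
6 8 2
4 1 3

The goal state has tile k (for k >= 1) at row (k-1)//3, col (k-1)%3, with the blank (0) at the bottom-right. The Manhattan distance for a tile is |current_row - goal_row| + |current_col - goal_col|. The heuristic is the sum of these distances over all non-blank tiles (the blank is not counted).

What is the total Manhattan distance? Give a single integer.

Tile 5: at (0,1), goal (1,1), distance |0-1|+|1-1| = 1
Tile 7: at (0,2), goal (2,0), distance |0-2|+|2-0| = 4
Tile 6: at (1,0), goal (1,2), distance |1-1|+|0-2| = 2
Tile 8: at (1,1), goal (2,1), distance |1-2|+|1-1| = 1
Tile 2: at (1,2), goal (0,1), distance |1-0|+|2-1| = 2
Tile 4: at (2,0), goal (1,0), distance |2-1|+|0-0| = 1
Tile 1: at (2,1), goal (0,0), distance |2-0|+|1-0| = 3
Tile 3: at (2,2), goal (0,2), distance |2-0|+|2-2| = 2
Sum: 1 + 4 + 2 + 1 + 2 + 1 + 3 + 2 = 16

Answer: 16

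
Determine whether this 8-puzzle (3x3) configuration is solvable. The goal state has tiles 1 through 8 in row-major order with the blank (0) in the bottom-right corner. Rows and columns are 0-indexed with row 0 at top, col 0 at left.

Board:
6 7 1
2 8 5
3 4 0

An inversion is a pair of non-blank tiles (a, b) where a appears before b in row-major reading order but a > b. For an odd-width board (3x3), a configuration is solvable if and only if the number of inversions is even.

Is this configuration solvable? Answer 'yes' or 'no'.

Inversions (pairs i<j in row-major order where tile[i] > tile[j] > 0): 15
15 is odd, so the puzzle is not solvable.

Answer: no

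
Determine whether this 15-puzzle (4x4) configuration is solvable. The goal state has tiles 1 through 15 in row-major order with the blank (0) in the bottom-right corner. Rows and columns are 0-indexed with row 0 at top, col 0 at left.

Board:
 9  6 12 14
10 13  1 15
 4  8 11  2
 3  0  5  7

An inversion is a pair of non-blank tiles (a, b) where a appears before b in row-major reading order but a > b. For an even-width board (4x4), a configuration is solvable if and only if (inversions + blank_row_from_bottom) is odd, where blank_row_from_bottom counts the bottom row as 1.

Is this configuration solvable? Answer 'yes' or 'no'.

Answer: yes

Derivation:
Inversions: 64
Blank is in row 3 (0-indexed from top), which is row 1 counting from the bottom (bottom = 1).
64 + 1 = 65, which is odd, so the puzzle is solvable.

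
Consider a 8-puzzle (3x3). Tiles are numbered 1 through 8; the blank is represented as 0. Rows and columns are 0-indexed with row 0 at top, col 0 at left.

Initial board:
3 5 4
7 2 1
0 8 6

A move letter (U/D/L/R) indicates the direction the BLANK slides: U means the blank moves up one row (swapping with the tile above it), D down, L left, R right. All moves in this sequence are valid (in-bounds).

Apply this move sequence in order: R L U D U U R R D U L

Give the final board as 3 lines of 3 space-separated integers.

After move 1 (R):
3 5 4
7 2 1
8 0 6

After move 2 (L):
3 5 4
7 2 1
0 8 6

After move 3 (U):
3 5 4
0 2 1
7 8 6

After move 4 (D):
3 5 4
7 2 1
0 8 6

After move 5 (U):
3 5 4
0 2 1
7 8 6

After move 6 (U):
0 5 4
3 2 1
7 8 6

After move 7 (R):
5 0 4
3 2 1
7 8 6

After move 8 (R):
5 4 0
3 2 1
7 8 6

After move 9 (D):
5 4 1
3 2 0
7 8 6

After move 10 (U):
5 4 0
3 2 1
7 8 6

After move 11 (L):
5 0 4
3 2 1
7 8 6

Answer: 5 0 4
3 2 1
7 8 6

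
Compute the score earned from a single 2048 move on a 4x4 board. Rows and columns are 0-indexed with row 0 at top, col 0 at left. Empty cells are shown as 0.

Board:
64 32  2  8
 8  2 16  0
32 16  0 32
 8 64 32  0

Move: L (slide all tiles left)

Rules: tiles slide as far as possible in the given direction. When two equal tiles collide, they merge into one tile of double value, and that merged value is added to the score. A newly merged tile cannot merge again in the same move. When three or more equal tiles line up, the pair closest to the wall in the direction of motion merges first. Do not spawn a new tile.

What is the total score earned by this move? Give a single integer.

Slide left:
row 0: [64, 32, 2, 8] -> [64, 32, 2, 8]  score +0 (running 0)
row 1: [8, 2, 16, 0] -> [8, 2, 16, 0]  score +0 (running 0)
row 2: [32, 16, 0, 32] -> [32, 16, 32, 0]  score +0 (running 0)
row 3: [8, 64, 32, 0] -> [8, 64, 32, 0]  score +0 (running 0)
Board after move:
64 32  2  8
 8  2 16  0
32 16 32  0
 8 64 32  0

Answer: 0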